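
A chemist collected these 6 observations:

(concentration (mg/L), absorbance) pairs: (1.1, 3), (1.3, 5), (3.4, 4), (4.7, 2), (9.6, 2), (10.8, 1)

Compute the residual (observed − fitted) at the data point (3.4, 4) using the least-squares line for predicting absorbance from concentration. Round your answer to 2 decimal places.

0.66

n = 6, Σx = 30.9, Σy = 17, Σxy = 62.8, Σx² = 245.35
Sxx = Σx² − (Σx)²/n = 245.35 − 159.135 = 86.215
Sxy = Σxy − (Σx)(Σy)/n = 62.8 − 87.55 = -24.75
b = Sxy/Sxx = -24.75/86.215 = -0.287073
a = ȳ − b·x̄ = 2.833333 − (-0.287073)·5.15 = 4.311759
ŷ(3.4) = 4.311759 + (-0.287073)·3.4 = 3.335711
residual = y − ŷ = 4 − 3.335711 = 0.664289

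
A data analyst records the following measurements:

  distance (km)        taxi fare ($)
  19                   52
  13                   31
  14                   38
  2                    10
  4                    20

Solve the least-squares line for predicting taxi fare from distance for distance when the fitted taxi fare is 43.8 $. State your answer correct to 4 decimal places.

n = 5, Σx = 52, Σy = 151, Σxy = 2023, Σx² = 746
Sxx = Σx² − (Σx)²/n = 746 − 540.8 = 205.2
Sxy = Σxy − (Σx)(Σy)/n = 2023 − 1570.4 = 452.6
b = Sxy/Sxx = 452.6/205.2 = 2.205653
a = ȳ − b·x̄ = 30.2 − 2.205653·10.4 = 7.261209
Set a + b·x = 43.8: x = (43.8 − 7.261209) / 2.205653 = 16.565974

16.5660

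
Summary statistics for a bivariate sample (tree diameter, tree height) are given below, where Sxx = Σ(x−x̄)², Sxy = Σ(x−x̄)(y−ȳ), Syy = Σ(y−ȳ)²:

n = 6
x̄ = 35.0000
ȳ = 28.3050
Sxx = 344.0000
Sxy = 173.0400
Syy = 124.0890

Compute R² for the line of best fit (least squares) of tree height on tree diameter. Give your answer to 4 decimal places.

0.7015

R² = Sxy²/(Sxx·Syy) = (173.04)²/(344·124.089) = 0.701457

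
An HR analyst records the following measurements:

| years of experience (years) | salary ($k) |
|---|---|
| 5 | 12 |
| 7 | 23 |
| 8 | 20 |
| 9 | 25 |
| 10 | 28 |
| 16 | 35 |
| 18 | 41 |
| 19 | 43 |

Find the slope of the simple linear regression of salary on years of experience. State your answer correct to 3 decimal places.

n = 8, Σx = 92, Σy = 227, Σxy = 3001, Σx² = 1260
Sxx = Σx² − (Σx)²/n = 1260 − 1058 = 202
Sxy = Σxy − (Σx)(Σy)/n = 3001 − 2610.5 = 390.5
b = Sxy/Sxx = 390.5/202 = 1.933168

1.933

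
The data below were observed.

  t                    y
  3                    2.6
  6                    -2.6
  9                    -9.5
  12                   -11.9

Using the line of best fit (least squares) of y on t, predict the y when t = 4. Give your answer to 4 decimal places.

n = 4, Σx = 30, Σy = -21.4, Σxy = -236.1, Σx² = 270
Sxx = Σx² − (Σx)²/n = 270 − 225 = 45
Sxy = Σxy − (Σx)(Σy)/n = -236.1 − (-160.5) = -75.6
b = Sxy/Sxx = -75.6/45 = -1.68
a = ȳ − b·x̄ = -5.35 − (-1.68)·7.5 = 7.25
ŷ(4) = a + b·4 = 7.25 + (-1.68)·4 = 0.53

0.5300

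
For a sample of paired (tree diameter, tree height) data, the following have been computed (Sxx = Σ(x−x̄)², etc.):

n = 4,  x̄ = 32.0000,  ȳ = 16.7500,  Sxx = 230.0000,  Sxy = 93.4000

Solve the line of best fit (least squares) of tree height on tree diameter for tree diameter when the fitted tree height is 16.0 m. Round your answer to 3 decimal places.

b = Sxy/Sxx = 93.4/230 = 0.406087
a = ȳ − b·x̄ = 16.75 − 0.406087·32 = 3.755217
Set a + b·x = 16.0: x = (16.0 − 3.755217) / 0.406087 = 30.153105

30.153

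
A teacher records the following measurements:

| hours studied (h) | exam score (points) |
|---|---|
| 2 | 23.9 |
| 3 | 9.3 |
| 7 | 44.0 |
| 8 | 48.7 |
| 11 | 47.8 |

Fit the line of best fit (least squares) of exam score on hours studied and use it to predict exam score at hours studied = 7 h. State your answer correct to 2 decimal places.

n = 5, Σx = 31, Σy = 173.7, Σxy = 1299.1, Σx² = 247
Sxx = Σx² − (Σx)²/n = 247 − 192.2 = 54.8
Sxy = Σxy − (Σx)(Σy)/n = 1299.1 − 1076.94 = 222.16
b = Sxy/Sxx = 222.16/54.8 = 4.054015
a = ȳ − b·x̄ = 34.74 − 4.054015·6.2 = 9.605109
ŷ(7) = a + b·7 = 9.605109 + 4.054015·7 = 37.983212

37.98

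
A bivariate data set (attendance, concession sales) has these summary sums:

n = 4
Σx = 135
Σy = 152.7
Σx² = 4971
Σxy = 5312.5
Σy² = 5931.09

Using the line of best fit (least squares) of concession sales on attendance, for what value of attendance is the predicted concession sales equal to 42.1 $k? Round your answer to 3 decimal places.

Sxx = Σx² − (Σx)²/n = 4971 − 4556.25 = 414.75
Sxy = Σxy − (Σx)(Σy)/n = 5312.5 − 5153.625 = 158.875
b = Sxy/Sxx = 158.875/414.75 = 0.383062
a = ȳ − b·x̄ = 38.175 − 0.383062·33.75 = 25.246655
Set a + b·x = 42.1: x = (42.1 − 25.246655) / 0.383062 = 43.996381

43.996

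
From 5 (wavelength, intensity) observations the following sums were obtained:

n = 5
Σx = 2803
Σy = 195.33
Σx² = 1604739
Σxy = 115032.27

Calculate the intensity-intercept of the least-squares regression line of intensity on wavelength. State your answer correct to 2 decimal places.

Sxx = Σx² − (Σx)²/n = 1604739 − 1571361.8 = 33377.2
Sxy = Σxy − (Σx)(Σy)/n = 115032.27 − 109501.998 = 5530.272
b = Sxy/Sxx = 5530.272/33377.2 = 0.165690
a = ȳ − b·x̄ = 39.066 − 0.165690·560.6 = -53.819877

-53.82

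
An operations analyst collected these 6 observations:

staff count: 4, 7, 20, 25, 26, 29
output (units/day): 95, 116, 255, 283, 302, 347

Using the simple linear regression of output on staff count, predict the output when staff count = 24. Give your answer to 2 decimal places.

n = 6, Σx = 111, Σy = 1398, Σxy = 31282, Σx² = 2607
Sxx = Σx² − (Σx)²/n = 2607 − 2053.5 = 553.5
Sxy = Σxy − (Σx)(Σy)/n = 31282 − 25863 = 5419
b = Sxy/Sxx = 5419/553.5 = 9.790425
a = ȳ − b·x̄ = 233 − 9.790425·18.5 = 51.877145
ŷ(24) = a + b·24 = 51.877145 + 9.790425·24 = 286.847335

286.85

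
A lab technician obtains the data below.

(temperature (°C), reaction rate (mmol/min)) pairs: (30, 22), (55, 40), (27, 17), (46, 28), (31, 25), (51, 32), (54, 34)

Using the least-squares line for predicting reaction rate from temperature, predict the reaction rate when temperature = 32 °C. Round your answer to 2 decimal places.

22.35

n = 7, Σx = 294, Σy = 198, Σxy = 8850, Σx² = 13248
Sxx = Σx² − (Σx)²/n = 13248 − 12348 = 900
Sxy = Σxy − (Σx)(Σy)/n = 8850 − 8316 = 534
b = Sxy/Sxx = 534/900 = 0.593333
a = ȳ − b·x̄ = 28.285714 − 0.593333·42 = 3.365714
ŷ(32) = a + b·32 = 3.365714 + 0.593333·32 = 22.352381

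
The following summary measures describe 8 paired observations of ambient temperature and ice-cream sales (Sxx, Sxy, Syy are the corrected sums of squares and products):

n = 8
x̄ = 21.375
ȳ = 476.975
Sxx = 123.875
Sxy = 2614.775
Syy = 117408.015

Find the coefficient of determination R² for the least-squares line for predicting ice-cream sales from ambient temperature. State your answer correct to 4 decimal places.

R² = Sxy²/(Sxx·Syy) = (2614.775)²/(123.875·117408.015) = 0.470097

0.4701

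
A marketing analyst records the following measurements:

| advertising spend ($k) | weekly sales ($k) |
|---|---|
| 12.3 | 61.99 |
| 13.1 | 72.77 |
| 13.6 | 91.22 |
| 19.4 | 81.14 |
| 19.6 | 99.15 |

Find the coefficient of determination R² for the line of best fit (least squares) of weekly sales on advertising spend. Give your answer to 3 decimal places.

0.416

n = 5, Σx = 78, Σy = 406.27, Σxy = 6473.812, Σx² = 1268.38, Σy² = 33873.7435
Sxx = Σx² − (Σx)²/n = 1268.38 − 1216.8 = 51.58
Sxy = Σxy − (Σx)(Σy)/n = 6473.812 − 6337.812 = 136
Syy = Σy² − (Σy)²/n = 33873.7435 − 33011.06258 = 862.68092
R² = Sxy²/(Sxx·Syy) = (136)²/(51.58·862.68092) = 0.415668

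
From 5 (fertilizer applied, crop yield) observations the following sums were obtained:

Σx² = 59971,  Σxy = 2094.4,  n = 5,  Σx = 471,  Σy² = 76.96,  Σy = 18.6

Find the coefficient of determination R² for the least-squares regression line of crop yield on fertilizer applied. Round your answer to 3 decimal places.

0.967

Sxx = Σx² − (Σx)²/n = 59971 − 44368.2 = 15602.8
Sxy = Σxy − (Σx)(Σy)/n = 2094.4 − 1752.12 = 342.28
Syy = Σy² − (Σy)²/n = 76.96 − 69.192 = 7.768
R² = Sxy²/(Sxx·Syy) = (342.28)²/(15602.8·7.768) = 0.966610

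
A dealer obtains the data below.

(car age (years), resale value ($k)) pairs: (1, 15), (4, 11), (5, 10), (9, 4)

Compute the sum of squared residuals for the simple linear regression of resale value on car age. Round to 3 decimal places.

0.168

n = 4, Σx = 19, Σy = 40, Σxy = 145, Σx² = 123, Σy² = 462
Sxx = Σx² − (Σx)²/n = 123 − 90.25 = 32.75
Sxy = Σxy − (Σx)(Σy)/n = 145 − 190 = -45
Syy = Σy² − (Σy)²/n = 462 − 400 = 62
b = Sxy/Sxx = -45/32.75 = -1.374046
SSE = Syy − b·Sxy = 62 − (-1.374046)·(-45) = 0.167939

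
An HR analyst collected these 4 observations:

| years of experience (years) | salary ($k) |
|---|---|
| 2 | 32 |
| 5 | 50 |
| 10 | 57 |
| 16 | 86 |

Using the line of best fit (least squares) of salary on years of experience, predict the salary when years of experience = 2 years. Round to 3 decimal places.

n = 4, Σx = 33, Σy = 225, Σxy = 2260, Σx² = 385
Sxx = Σx² − (Σx)²/n = 385 − 272.25 = 112.75
Sxy = Σxy − (Σx)(Σy)/n = 2260 − 1856.25 = 403.75
b = Sxy/Sxx = 403.75/112.75 = 3.580931
a = ȳ − b·x̄ = 56.25 − 3.580931·8.25 = 26.707317
ŷ(2) = a + b·2 = 26.707317 + 3.580931·2 = 33.869180

33.869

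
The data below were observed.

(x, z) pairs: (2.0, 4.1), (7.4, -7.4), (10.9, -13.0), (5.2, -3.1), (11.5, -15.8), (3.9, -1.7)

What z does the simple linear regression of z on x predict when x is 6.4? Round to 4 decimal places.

n = 6, Σx = 40.9, Σy = -36.9, Σxy = -392.71, Σx² = 352.07
Sxx = Σx² − (Σx)²/n = 352.07 − 278.801667 = 73.268333
Sxy = Σxy − (Σx)(Σy)/n = -392.71 − (-251.535) = -141.175
b = Sxy/Sxx = -141.175/73.268333 = -1.926822
a = ȳ − b·x̄ = -6.15 − (-1.926822)·6.816667 = 6.984500
ŷ(6.4) = a + b·6.4 = 6.984500 + (-1.926822)·6.4 = -5.347158

-5.3472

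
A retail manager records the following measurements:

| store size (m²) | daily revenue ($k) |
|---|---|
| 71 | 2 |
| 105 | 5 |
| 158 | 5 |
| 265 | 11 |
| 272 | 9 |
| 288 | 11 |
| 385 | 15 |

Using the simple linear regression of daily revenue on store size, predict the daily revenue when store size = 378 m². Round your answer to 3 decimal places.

14.450

n = 7, Σx = 1544, Σy = 58, Σxy = 15763, Σx² = 416408
Sxx = Σx² − (Σx)²/n = 416408 − 340562.285714 = 75845.714286
Sxy = Σxy − (Σx)(Σy)/n = 15763 − 12793.142857 = 2969.857143
b = Sxy/Sxx = 2969.857143/75845.714286 = 0.039157
a = ȳ − b·x̄ = 8.285714 − 0.039157·220.571429 = -0.351104
ŷ(378) = a + b·378 = -0.351104 + 0.039157·378 = 14.450075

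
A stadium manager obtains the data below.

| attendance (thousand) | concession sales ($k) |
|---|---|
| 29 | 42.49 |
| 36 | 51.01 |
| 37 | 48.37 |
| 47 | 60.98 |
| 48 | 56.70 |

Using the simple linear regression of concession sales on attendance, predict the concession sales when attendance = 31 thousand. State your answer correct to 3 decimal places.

44.736

n = 5, Σx = 197, Σy = 259.55, Σxy = 10445.92, Σx² = 8019
Sxx = Σx² − (Σx)²/n = 8019 − 7761.8 = 257.2
Sxy = Σxy − (Σx)(Σy)/n = 10445.92 − 10226.27 = 219.65
b = Sxy/Sxx = 219.65/257.2 = 0.854005
a = ȳ − b·x̄ = 51.91 − 0.854005·39.4 = 18.262216
ŷ(31) = a + b·31 = 18.262216 + 0.854005·31 = 44.736361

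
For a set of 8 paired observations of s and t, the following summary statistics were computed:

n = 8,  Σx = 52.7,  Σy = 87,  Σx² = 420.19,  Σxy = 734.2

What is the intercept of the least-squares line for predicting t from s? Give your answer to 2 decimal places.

Sxx = Σx² − (Σx)²/n = 420.19 − 347.16125 = 73.02875
Sxy = Σxy − (Σx)(Σy)/n = 734.2 − 573.1125 = 161.0875
b = Sxy/Sxx = 161.0875/73.02875 = 2.205809
a = ȳ − b·x̄ = 10.875 − 2.205809·6.5875 = -3.655769

-3.66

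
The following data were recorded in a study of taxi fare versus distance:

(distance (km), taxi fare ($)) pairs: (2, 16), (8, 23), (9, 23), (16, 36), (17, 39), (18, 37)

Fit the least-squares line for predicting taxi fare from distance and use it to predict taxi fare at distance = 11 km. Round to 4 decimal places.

n = 6, Σx = 70, Σy = 174, Σxy = 2328, Σx² = 1018
Sxx = Σx² − (Σx)²/n = 1018 − 816.666667 = 201.333333
Sxy = Σxy − (Σx)(Σy)/n = 2328 − 2030 = 298
b = Sxy/Sxx = 298/201.333333 = 1.480132
a = ȳ − b·x̄ = 29 − 1.480132·11.666667 = 11.731788
ŷ(11) = a + b·11 = 11.731788 + 1.480132·11 = 28.013245

28.0132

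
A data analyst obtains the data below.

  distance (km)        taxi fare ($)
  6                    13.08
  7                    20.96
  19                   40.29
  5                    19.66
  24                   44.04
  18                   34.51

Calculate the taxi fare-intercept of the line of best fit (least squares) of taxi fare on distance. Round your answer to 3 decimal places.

9.042

n = 6, Σx = 79, Σy = 172.54, Σxy = 2767.15, Σx² = 1371
Sxx = Σx² − (Σx)²/n = 1371 − 1040.166667 = 330.833333
Sxy = Σxy − (Σx)(Σy)/n = 2767.15 − 2271.776667 = 495.373333
b = Sxy/Sxx = 495.373333/330.833333 = 1.497350
a = ȳ − b·x̄ = 28.756667 − 1.497350·13.166667 = 9.041557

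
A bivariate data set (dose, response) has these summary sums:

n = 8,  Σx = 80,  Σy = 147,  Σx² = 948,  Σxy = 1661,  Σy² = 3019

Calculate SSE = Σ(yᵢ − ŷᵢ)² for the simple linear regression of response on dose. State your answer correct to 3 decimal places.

71.382

Sxx = Σx² − (Σx)²/n = 948 − 800 = 148
Sxy = Σxy − (Σx)(Σy)/n = 1661 − 1470 = 191
Syy = Σy² − (Σy)²/n = 3019 − 2701.125 = 317.875
b = Sxy/Sxx = 191/148 = 1.290541
SSE = Syy − b·Sxy = 317.875 − 1.290541·191 = 71.381757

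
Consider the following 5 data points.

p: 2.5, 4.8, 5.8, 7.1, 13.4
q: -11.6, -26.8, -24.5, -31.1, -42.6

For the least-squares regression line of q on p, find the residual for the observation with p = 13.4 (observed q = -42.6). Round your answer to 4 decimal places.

1.9842

n = 5, Σx = 33.6, Σy = -136.6, Σxy = -1091.39, Σx² = 292.9
Sxx = Σx² − (Σx)²/n = 292.9 − 225.792 = 67.108
Sxy = Σxy − (Σx)(Σy)/n = -1091.39 − (-917.952) = -173.438
b = Sxy/Sxx = -173.438/67.108 = -2.584461
a = ȳ − b·x̄ = -27.32 − (-2.584461)·6.72 = -9.952423
ŷ(13.4) = -9.952423 + (-2.584461)·13.4 = -44.584199
residual = y − ŷ = -42.6 − (-44.584199) = 1.984199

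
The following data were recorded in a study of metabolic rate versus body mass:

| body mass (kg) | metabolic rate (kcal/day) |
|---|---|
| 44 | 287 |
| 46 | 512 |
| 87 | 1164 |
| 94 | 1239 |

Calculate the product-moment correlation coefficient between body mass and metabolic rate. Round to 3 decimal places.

0.986

n = 4, Σx = 271, Σy = 3202, Σxy = 253914, Σx² = 20457, Σy² = 3234530
Sxx = Σx² − (Σx)²/n = 20457 − 18360.25 = 2096.75
Sxy = Σxy − (Σx)(Σy)/n = 253914 − 216935.5 = 36978.5
Syy = Σy² − (Σy)²/n = 3234530 − 2563201 = 671329
r = Sxy/√(Sxx·Syy) = 36978.5/√(1407609080.75) = 36978.5/37518.116700 = 0.985617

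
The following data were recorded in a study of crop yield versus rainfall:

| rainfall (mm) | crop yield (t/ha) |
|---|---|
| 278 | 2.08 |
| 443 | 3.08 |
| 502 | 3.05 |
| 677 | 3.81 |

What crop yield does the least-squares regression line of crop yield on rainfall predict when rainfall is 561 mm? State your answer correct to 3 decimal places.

n = 4, Σx = 1900, Σy = 12.02, Σxy = 6053.15, Σx² = 983866
Sxx = Σx² − (Σx)²/n = 983866 − 902500 = 81366
Sxy = Σxy − (Σx)(Σy)/n = 6053.15 − 5709.5 = 343.65
b = Sxy/Sxx = 343.65/81366 = 0.004224
a = ȳ − b·x̄ = 3.005 − 0.004224·475 = 0.998833
ŷ(561) = a + b·561 = 0.998833 + 0.004224·561 = 3.368222

3.368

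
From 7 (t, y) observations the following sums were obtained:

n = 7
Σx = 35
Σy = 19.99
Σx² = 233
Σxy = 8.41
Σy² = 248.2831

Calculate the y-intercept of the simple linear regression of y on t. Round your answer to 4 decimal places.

10.7471

Sxx = Σx² − (Σx)²/n = 233 − 175 = 58
Sxy = Σxy − (Σx)(Σy)/n = 8.41 − 99.95 = -91.54
b = Sxy/Sxx = -91.54/58 = -1.578276
a = ȳ − b·x̄ = 2.855714 − (-1.578276)·5 = 10.747094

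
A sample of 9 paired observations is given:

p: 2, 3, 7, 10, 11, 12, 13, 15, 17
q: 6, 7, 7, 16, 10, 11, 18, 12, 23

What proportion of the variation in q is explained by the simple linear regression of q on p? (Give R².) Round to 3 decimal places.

n = 9, Σx = 90, Σy = 110, Σxy = 1289, Σx² = 1110, Σy² = 1608
Sxx = Σx² − (Σx)²/n = 1110 − 900 = 210
Sxy = Σxy − (Σx)(Σy)/n = 1289 − 1100 = 189
Syy = Σy² − (Σy)²/n = 1608 − 1344.444444 = 263.555556
R² = Sxy²/(Sxx·Syy) = (189)²/(210·263.555556) = 0.645405

0.645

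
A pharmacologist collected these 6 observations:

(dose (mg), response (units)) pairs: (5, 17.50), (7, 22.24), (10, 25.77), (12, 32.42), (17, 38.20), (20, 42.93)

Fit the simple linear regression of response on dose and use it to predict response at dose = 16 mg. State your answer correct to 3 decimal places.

n = 6, Σx = 71, Σy = 179.06, Σxy = 2397.92, Σx² = 1007
Sxx = Σx² − (Σx)²/n = 1007 − 840.166667 = 166.833333
Sxy = Σxy − (Σx)(Σy)/n = 2397.92 − 2118.876667 = 279.043333
b = Sxy/Sxx = 279.043333/166.833333 = 1.672587
a = ȳ − b·x̄ = 29.843333 − 1.672587·11.833333 = 10.051049
ŷ(16) = a + b·16 = 10.051049 + 1.672587·16 = 36.812448

36.812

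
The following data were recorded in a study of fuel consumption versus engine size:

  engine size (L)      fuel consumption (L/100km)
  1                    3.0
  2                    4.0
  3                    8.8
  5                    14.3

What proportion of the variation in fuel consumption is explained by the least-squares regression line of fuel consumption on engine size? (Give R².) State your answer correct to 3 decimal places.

n = 4, Σx = 11, Σy = 30.1, Σxy = 108.9, Σx² = 39, Σy² = 306.93
Sxx = Σx² − (Σx)²/n = 39 − 30.25 = 8.75
Sxy = Σxy − (Σx)(Σy)/n = 108.9 − 82.775 = 26.125
Syy = Σy² − (Σy)²/n = 306.93 − 226.5025 = 80.4275
R² = Sxy²/(Sxx·Syy) = (26.125)²/(8.75·80.4275) = 0.969840

0.970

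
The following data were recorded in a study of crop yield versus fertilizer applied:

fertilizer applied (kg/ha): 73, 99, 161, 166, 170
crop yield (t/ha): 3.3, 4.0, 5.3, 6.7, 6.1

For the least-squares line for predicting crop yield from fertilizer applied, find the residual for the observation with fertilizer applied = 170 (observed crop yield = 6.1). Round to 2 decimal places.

-0.07

n = 5, Σx = 669, Σy = 25.4, Σxy = 3639.4, Σx² = 97507
Sxx = Σx² − (Σx)²/n = 97507 − 89512.2 = 7994.8
Sxy = Σxy − (Σx)(Σy)/n = 3639.4 − 3398.52 = 240.88
b = Sxy/Sxx = 240.88/7994.8 = 0.030130
a = ȳ − b·x̄ = 5.08 − 0.030130·133.8 = 1.048662
ŷ(170) = 1.048662 + 0.030130·170 = 6.170691
residual = y − ŷ = 6.1 − 6.170691 = -0.070691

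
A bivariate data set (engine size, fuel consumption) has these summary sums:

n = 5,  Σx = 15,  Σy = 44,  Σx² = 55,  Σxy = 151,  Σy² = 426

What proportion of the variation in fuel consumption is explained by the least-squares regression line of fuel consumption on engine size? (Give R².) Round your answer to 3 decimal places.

0.930

Sxx = Σx² − (Σx)²/n = 55 − 45 = 10
Sxy = Σxy − (Σx)(Σy)/n = 151 − 132 = 19
Syy = Σy² − (Σy)²/n = 426 − 387.2 = 38.8
R² = Sxy²/(Sxx·Syy) = (19)²/(10·38.8) = 0.930412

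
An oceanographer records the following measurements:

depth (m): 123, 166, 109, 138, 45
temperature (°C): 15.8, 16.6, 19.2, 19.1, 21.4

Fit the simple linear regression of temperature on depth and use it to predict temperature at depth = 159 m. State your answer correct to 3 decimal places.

16.779

n = 5, Σx = 581, Σy = 92.1, Σxy = 10390.6, Σx² = 75635
Sxx = Σx² − (Σx)²/n = 75635 − 67512.2 = 8122.8
Sxy = Σxy − (Σx)(Σy)/n = 10390.6 − 10702.02 = -311.42
b = Sxy/Sxx = -311.42/8122.8 = -0.038339
a = ȳ − b·x̄ = 18.42 − (-0.038339)·116.2 = 22.874991
ŷ(159) = a + b·159 = 22.874991 + (-0.038339)·159 = 16.779091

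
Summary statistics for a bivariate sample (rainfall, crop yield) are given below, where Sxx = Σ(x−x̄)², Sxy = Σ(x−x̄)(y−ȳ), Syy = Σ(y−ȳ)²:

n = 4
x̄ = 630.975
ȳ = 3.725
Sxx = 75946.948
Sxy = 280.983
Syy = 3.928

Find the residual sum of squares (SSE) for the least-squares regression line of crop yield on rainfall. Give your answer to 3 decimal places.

b = Sxy/Sxx = 280.983/75946.948 = 0.003700
SSE = Syy − b·Sxy = 3.928 − 0.003700·280.983 = 2.888440

2.888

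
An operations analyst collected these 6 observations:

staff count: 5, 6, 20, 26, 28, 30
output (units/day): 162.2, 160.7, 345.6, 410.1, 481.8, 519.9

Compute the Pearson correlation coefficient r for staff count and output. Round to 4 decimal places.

0.9918

n = 6, Σx = 115, Σy = 2080.3, Σxy = 48437.2, Σx² = 2821, Σy² = 842181.95
Sxx = Σx² − (Σx)²/n = 2821 − 2204.166667 = 616.833333
Sxy = Σxy − (Σx)(Σy)/n = 48437.2 − 39872.416667 = 8564.783333
Syy = Σy² − (Σy)²/n = 842181.95 − 721274.681667 = 120907.268333
r = Sxy/√(Sxx·Syy) = 8564.783333/√(74579633.350278) = 8564.783333/8635.950055 = 0.991759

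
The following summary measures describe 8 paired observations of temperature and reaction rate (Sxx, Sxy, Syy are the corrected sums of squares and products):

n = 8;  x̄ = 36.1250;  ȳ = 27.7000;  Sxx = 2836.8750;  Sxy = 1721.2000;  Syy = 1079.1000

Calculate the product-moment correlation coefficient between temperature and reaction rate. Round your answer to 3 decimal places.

0.984

r = Sxy/√(Sxx·Syy) = 1721.2/√(3061271.8125) = 1721.2/1749.649054 = 0.983740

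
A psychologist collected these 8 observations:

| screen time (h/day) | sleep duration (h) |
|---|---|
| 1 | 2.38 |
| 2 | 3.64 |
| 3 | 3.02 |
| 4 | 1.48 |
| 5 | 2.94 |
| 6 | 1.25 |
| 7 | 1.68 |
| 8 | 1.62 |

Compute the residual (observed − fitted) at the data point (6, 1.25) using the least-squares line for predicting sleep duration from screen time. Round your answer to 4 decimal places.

-0.6625

n = 8, Σx = 36, Σy = 18.01, Σxy = 71.56, Σx² = 204
Sxx = Σx² − (Σx)²/n = 204 − 162 = 42
Sxy = Σxy − (Σx)(Σy)/n = 71.56 − 81.045 = -9.485
b = Sxy/Sxx = -9.485/42 = -0.225833
a = ȳ − b·x̄ = 2.25125 − (-0.225833)·4.5 = 3.2675
ŷ(6) = 3.2675 + (-0.225833)·6 = 1.9125
residual = y − ŷ = 1.25 − 1.9125 = -0.6625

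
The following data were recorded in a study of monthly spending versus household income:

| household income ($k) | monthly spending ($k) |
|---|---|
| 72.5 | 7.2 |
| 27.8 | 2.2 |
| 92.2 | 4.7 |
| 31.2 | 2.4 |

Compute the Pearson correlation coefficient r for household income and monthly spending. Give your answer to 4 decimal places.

0.7595

n = 4, Σx = 223.7, Σy = 16.5, Σxy = 1091.38, Σx² = 15503.37, Σy² = 84.53
Sxx = Σx² − (Σx)²/n = 15503.37 − 12510.4225 = 2992.9475
Sxy = Σxy − (Σx)(Σy)/n = 1091.38 − 922.7625 = 168.6175
Syy = Σy² − (Σy)²/n = 84.53 − 68.0625 = 16.4675
r = Sxy/√(Sxx·Syy) = 168.6175/√(49286.362956) = 168.6175/222.005322 = 0.759520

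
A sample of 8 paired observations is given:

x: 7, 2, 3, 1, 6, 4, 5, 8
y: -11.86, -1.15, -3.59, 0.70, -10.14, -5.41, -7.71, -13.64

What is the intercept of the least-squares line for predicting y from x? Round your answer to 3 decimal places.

2.822

n = 8, Σx = 36, Σy = -52.8, Σxy = -325.54, Σx² = 204
Sxx = Σx² − (Σx)²/n = 204 − 162 = 42
Sxy = Σxy − (Σx)(Σy)/n = -325.54 − (-237.6) = -87.94
b = Sxy/Sxx = -87.94/42 = -2.093810
a = ȳ − b·x̄ = -6.6 − (-2.093810)·4.5 = 2.822143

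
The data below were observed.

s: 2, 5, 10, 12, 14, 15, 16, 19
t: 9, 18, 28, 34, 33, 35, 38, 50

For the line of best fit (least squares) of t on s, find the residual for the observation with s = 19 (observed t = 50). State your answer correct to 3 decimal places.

n = 8, Σx = 93, Σy = 245, Σxy = 3341, Σx² = 1311
Sxx = Σx² − (Σx)²/n = 1311 − 1081.125 = 229.875
Sxy = Σxy − (Σx)(Σy)/n = 3341 − 2848.125 = 492.875
b = Sxy/Sxx = 492.875/229.875 = 2.144100
a = ȳ − b·x̄ = 30.625 − 2.144100·11.625 = 5.699837
ŷ(19) = 5.699837 + 2.144100·19 = 46.437738
residual = y − ŷ = 50 − 46.437738 = 3.562262

3.562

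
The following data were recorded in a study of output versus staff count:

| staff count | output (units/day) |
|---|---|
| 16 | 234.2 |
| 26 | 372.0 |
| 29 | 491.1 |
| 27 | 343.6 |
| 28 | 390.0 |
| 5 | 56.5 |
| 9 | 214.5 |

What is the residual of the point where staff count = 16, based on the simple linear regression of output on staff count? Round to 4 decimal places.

n = 7, Σx = 140, Σy = 2101.9, Σxy = 50071.3, Σx² = 3392
Sxx = Σx² − (Σx)²/n = 3392 − 2800 = 592
Sxy = Σxy − (Σx)(Σy)/n = 50071.3 − 42038 = 8033.3
b = Sxy/Sxx = 8033.3/592 = 13.569764
a = ȳ − b·x̄ = 300.271429 − 13.569764·20 = 28.876158
ŷ(16) = 28.876158 + 13.569764·16 = 245.992375
residual = y − ŷ = 234.2 − 245.992375 = -11.792375

-11.7924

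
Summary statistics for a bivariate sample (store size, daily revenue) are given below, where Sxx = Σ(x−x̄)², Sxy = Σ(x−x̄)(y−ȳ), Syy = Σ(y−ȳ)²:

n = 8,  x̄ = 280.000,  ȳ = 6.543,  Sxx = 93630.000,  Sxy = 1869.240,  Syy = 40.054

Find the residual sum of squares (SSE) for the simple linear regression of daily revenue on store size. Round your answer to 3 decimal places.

b = Sxy/Sxx = 1869.24/93630 = 0.019964
SSE = Syy − b·Sxy = 40.054 − 0.019964·1869.24 = 2.736279

2.736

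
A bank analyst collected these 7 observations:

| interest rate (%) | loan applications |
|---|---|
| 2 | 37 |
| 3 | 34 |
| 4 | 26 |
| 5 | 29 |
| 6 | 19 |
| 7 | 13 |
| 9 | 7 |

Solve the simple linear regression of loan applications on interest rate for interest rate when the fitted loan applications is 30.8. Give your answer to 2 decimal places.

3.52

n = 7, Σx = 36, Σy = 165, Σxy = 693, Σx² = 220
Sxx = Σx² − (Σx)²/n = 220 − 185.142857 = 34.857143
Sxy = Σxy − (Σx)(Σy)/n = 693 − 848.571429 = -155.571429
b = Sxy/Sxx = -155.571429/34.857143 = -4.463115
a = ȳ − b·x̄ = 23.571429 − (-4.463115)·5.142857 = 46.524590
Set a + b·x = 30.8: x = (30.8 − 46.524590) / (-4.463115) = 3.523232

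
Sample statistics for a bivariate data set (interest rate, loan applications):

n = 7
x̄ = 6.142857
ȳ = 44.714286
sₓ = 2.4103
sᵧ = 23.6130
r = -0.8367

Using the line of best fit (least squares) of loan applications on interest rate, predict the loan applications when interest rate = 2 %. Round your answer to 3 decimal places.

b = r · sᵧ/sₓ = -0.8367 · 23.613/2.4103 = -8.196904
a = ȳ − b·x̄ = 44.714286 − (-8.196904)·6.142857 = 95.066694
ŷ(2) = a + b·2 = 95.066694 + (-8.196904)·2 = 78.672886

78.673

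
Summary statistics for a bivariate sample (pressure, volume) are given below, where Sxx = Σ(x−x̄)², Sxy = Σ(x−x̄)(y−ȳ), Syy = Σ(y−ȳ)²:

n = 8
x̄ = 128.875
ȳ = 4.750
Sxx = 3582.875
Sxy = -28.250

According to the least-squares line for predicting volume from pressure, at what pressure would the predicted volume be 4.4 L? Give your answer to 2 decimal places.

173.26

b = Sxy/Sxx = -28.25/3582.875 = -0.007885
a = ȳ − b·x̄ = 4.75 − (-0.007885)·128.875 = 5.766145
Set a + b·x = 4.4: x = (4.4 − 5.766145) / (-0.007885) = 173.264602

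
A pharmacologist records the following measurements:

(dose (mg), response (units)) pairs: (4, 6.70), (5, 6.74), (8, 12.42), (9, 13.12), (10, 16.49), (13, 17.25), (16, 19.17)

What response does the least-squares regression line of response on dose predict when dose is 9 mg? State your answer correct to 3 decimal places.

n = 7, Σx = 65, Σy = 91.89, Σxy = 973.81, Σx² = 711
Sxx = Σx² − (Σx)²/n = 711 − 603.571429 = 107.428571
Sxy = Σxy − (Σx)(Σy)/n = 973.81 − 853.264286 = 120.545714
b = Sxy/Sxx = 120.545714/107.428571 = 1.122101
a = ȳ − b·x̄ = 13.127143 − 1.122101·9.285714 = 2.707633
ŷ(9) = a + b·9 = 2.707633 + 1.122101·9 = 12.806543

12.807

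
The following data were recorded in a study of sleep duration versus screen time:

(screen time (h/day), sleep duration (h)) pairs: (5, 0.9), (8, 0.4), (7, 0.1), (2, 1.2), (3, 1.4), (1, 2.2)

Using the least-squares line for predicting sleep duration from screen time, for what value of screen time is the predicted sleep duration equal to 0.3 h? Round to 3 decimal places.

n = 6, Σx = 26, Σy = 6.2, Σxy = 17.2, Σx² = 152
Sxx = Σx² − (Σx)²/n = 152 − 112.666667 = 39.333333
Sxy = Σxy − (Σx)(Σy)/n = 17.2 − 26.866667 = -9.666667
b = Sxy/Sxx = -9.666667/39.333333 = -0.245763
a = ȳ − b·x̄ = 1.033333 − (-0.245763)·4.333333 = 2.098305
Set a + b·x = 0.3: x = (0.3 − 2.098305) / (-0.245763) = 7.317241

7.317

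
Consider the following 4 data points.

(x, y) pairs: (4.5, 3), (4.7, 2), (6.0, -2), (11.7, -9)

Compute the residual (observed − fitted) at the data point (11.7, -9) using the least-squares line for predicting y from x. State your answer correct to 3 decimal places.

0.333

n = 4, Σx = 26.9, Σy = -6, Σxy = -94.4, Σx² = 215.23
Sxx = Σx² − (Σx)²/n = 215.23 − 180.9025 = 34.3275
Sxy = Σxy − (Σx)(Σy)/n = -94.4 − (-40.35) = -54.05
b = Sxy/Sxx = -54.05/34.3275 = -1.574539
a = ȳ − b·x̄ = -1.5 − (-1.574539)·6.725 = 9.088777
ŷ(11.7) = 9.088777 + (-1.574539)·11.7 = -9.333333
residual = y − ŷ = -9 − (-9.333333) = 0.333333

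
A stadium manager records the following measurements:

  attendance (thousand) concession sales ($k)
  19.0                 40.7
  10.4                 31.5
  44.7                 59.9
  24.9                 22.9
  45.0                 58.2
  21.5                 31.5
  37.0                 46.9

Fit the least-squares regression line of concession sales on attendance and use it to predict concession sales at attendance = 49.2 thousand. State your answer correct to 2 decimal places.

59.30

n = 7, Σx = 202.5, Σy = 291.6, Σxy = 9380.19, Σx² = 6943.51
Sxx = Σx² − (Σx)²/n = 6943.51 − 5858.035714 = 1085.474286
Sxy = Σxy − (Σx)(Σy)/n = 9380.19 − 8435.571429 = 944.618571
b = Sxy/Sxx = 944.618571/1085.474286 = 0.870236
a = ȳ − b·x̄ = 41.657143 − 0.870236·28.928571 = 16.482465
ŷ(49.2) = a + b·49.2 = 16.482465 + 0.870236·49.2 = 59.298065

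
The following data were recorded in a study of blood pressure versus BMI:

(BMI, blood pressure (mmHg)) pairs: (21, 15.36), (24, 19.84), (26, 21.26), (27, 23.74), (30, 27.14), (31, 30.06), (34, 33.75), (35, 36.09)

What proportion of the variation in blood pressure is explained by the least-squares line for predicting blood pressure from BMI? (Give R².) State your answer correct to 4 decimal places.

n = 8, Σx = 228, Σy = 207.24, Σxy = 6149.17, Σx² = 6664, Σy² = 5726.8642
Sxx = Σx² − (Σx)²/n = 6664 − 6498 = 166
Sxy = Σxy − (Σx)(Σy)/n = 6149.17 − 5906.34 = 242.83
Syy = Σy² − (Σy)²/n = 5726.8642 − 5368.5522 = 358.312
R² = Sxy²/(Sxx·Syy) = (242.83)²/(166·358.312) = 0.991369

0.9914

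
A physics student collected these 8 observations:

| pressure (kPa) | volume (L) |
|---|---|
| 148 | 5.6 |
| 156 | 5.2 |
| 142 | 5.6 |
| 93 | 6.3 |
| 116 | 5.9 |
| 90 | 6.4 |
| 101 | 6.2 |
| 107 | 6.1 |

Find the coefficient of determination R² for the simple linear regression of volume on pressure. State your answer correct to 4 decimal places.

n = 8, Σx = 953, Σy = 47.3, Σxy = 5560.4, Σx² = 118259, Σy² = 280.87
Sxx = Σx² − (Σx)²/n = 118259 − 113526.125 = 4732.875
Sxy = Σxy − (Σx)(Σy)/n = 5560.4 − 5634.6125 = -74.2125
Syy = Σy² − (Σy)²/n = 280.87 − 279.66125 = 1.20875
R² = Sxy²/(Sxx·Syy) = (-74.2125)²/(4732.875·1.20875) = 0.962704

0.9627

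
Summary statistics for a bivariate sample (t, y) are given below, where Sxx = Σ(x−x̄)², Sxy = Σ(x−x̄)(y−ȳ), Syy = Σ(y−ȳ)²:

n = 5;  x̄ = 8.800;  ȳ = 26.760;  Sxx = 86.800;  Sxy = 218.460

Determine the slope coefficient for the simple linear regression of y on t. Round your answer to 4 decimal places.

b = Sxy/Sxx = 218.46/86.8 = 2.516820

2.5168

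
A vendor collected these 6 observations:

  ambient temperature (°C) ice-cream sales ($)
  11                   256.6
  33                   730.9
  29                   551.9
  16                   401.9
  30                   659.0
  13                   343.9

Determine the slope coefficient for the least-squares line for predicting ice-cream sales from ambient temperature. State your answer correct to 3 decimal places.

18.742

n = 6, Σx = 132, Σy = 2944.2, Σxy = 73618.5, Σx² = 3376
Sxx = Σx² − (Σx)²/n = 3376 − 2904 = 472
Sxy = Σxy − (Σx)(Σy)/n = 73618.5 − 64772.4 = 8846.1
b = Sxy/Sxx = 8846.1/472 = 18.741737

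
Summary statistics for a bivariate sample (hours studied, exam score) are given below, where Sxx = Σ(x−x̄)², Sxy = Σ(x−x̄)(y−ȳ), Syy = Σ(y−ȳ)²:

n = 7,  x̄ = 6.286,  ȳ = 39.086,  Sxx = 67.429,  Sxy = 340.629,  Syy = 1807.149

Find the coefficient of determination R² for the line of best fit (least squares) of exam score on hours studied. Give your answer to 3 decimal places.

0.952

R² = Sxy²/(Sxx·Syy) = (340.629)²/(67.429·1807.149) = 0.952188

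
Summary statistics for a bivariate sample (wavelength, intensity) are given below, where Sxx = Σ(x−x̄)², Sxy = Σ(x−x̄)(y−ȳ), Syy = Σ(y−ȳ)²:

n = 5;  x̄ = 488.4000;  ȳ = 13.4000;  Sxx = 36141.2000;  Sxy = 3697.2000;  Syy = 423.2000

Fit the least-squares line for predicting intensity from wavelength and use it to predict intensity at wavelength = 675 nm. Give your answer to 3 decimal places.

32.489

b = Sxy/Sxx = 3697.2/36141.2 = 0.102299
a = ȳ − b·x̄ = 13.4 − 0.102299·488.4 = -36.562715
ŷ(675) = a + b·675 = -36.562715 + 0.102299·675 = 32.488949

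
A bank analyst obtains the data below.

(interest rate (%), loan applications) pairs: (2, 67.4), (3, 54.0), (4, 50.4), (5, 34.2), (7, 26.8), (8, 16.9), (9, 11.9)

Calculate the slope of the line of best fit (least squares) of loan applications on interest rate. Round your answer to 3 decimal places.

-7.691

n = 7, Σx = 38, Σy = 261.6, Σxy = 1099.3, Σx² = 248
Sxx = Σx² − (Σx)²/n = 248 − 206.285714 = 41.714286
Sxy = Σxy − (Σx)(Σy)/n = 1099.3 − 1420.114286 = -320.814286
b = Sxy/Sxx = -320.814286/41.714286 = -7.690753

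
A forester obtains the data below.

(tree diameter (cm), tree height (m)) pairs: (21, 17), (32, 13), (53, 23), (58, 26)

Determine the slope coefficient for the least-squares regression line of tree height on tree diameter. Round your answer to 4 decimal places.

0.2856

n = 4, Σx = 164, Σy = 79, Σxy = 3500, Σx² = 7638
Sxx = Σx² − (Σx)²/n = 7638 − 6724 = 914
Sxy = Σxy − (Σx)(Σy)/n = 3500 − 3239 = 261
b = Sxy/Sxx = 261/914 = 0.285558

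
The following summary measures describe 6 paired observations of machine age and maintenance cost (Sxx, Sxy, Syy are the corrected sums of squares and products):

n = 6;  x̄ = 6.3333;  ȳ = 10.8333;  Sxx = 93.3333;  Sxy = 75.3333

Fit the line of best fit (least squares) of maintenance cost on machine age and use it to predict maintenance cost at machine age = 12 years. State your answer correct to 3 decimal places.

b = Sxy/Sxx = 75.3333/93.3333 = 0.807143
a = ȳ − b·x̄ = 10.8333 − 0.807143·6.3333 = 5.721423
ŷ(12) = a + b·12 = 5.721423 + 0.807143·12 = 15.407136

15.407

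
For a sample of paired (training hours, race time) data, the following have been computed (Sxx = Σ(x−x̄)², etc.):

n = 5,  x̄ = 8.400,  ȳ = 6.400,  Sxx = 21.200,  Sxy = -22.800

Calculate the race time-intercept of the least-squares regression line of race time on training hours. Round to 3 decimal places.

15.434

b = Sxy/Sxx = -22.8/21.2 = -1.075472
a = ȳ − b·x̄ = 6.4 − (-1.075472)·8.4 = 15.433962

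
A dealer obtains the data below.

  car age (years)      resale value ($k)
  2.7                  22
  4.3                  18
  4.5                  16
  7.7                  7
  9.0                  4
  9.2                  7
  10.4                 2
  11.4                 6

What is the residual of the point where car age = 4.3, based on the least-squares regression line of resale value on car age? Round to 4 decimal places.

1.0042

n = 8, Σx = 59.2, Σy = 82, Σxy = 452.3, Σx² = 509.08
Sxx = Σx² − (Σx)²/n = 509.08 − 438.08 = 71
Sxy = Σxy − (Σx)(Σy)/n = 452.3 − 606.8 = -154.5
b = Sxy/Sxx = -154.5/71 = -2.176056
a = ȳ − b·x̄ = 10.25 − (-2.176056)·7.4 = 26.352817
ŷ(4.3) = 26.352817 + (-2.176056)·4.3 = 16.995775
residual = y − ŷ = 18 − 16.995775 = 1.004225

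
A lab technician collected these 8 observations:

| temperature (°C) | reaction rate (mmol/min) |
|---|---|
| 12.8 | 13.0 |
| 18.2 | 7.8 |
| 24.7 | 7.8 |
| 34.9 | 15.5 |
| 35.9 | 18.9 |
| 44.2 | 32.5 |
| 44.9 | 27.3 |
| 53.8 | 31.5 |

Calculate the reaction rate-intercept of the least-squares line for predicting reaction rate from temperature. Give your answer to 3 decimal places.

-1.852

n = 8, Σx = 269.4, Σy = 154.3, Σxy = 6077.45, Σx² = 10476.08
Sxx = Σx² − (Σx)²/n = 10476.08 − 9072.045 = 1404.035
Sxy = Σxy − (Σx)(Σy)/n = 6077.45 − 5196.0525 = 881.3975
b = Sxy/Sxx = 881.3975/1404.035 = 0.627760
a = ȳ − b·x̄ = 19.2875 − 0.627760·33.675 = -1.852330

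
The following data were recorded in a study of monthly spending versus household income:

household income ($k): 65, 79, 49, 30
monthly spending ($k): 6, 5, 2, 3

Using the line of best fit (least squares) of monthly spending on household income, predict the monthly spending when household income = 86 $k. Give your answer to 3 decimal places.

n = 4, Σx = 223, Σy = 16, Σxy = 973, Σx² = 13767
Sxx = Σx² − (Σx)²/n = 13767 − 12432.25 = 1334.75
Sxy = Σxy − (Σx)(Σy)/n = 973 − 892 = 81
b = Sxy/Sxx = 81/1334.75 = 0.060686
a = ȳ − b·x̄ = 4 − 0.060686·55.75 = 0.616782
ŷ(86) = a + b·86 = 0.616782 + 0.060686·86 = 5.835737

5.836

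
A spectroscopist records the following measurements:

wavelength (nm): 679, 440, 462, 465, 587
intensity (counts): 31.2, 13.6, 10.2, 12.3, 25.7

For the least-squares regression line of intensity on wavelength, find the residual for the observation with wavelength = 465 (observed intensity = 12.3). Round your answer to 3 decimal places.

n = 5, Σx = 2633, Σy = 93, Σxy = 52686.6, Σx² = 1428879
Sxx = Σx² − (Σx)²/n = 1428879 − 1386537.8 = 42341.2
Sxy = Σxy − (Σx)(Σy)/n = 52686.6 − 48973.8 = 3712.8
b = Sxy/Sxx = 3712.8/42341.2 = 0.087688
a = ȳ − b·x̄ = 18.6 − 0.087688·526.6 = -27.576312
ŷ(465) = -27.576312 + 0.087688·465 = 13.198441
residual = y − ŷ = 12.3 − 13.198441 = -0.898441

-0.898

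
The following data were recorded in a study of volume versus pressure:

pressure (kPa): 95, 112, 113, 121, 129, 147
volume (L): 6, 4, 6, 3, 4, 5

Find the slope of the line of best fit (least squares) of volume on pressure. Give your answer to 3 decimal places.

-0.023

n = 6, Σx = 717, Σy = 28, Σxy = 3310, Σx² = 87229
Sxx = Σx² − (Σx)²/n = 87229 − 85681.5 = 1547.5
Sxy = Σxy − (Σx)(Σy)/n = 3310 − 3346 = -36
b = Sxy/Sxx = -36/1547.5 = -0.023263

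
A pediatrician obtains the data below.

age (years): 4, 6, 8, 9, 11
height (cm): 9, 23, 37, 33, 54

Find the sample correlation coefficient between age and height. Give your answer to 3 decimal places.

0.971

n = 5, Σx = 38, Σy = 156, Σxy = 1361, Σx² = 318, Σy² = 5984
Sxx = Σx² − (Σx)²/n = 318 − 288.8 = 29.2
Sxy = Σxy − (Σx)(Σy)/n = 1361 − 1185.6 = 175.4
Syy = Σy² − (Σy)²/n = 5984 − 4867.2 = 1116.8
r = Sxy/√(Sxx·Syy) = 175.4/√(32610.56) = 175.4/180.583942 = 0.971293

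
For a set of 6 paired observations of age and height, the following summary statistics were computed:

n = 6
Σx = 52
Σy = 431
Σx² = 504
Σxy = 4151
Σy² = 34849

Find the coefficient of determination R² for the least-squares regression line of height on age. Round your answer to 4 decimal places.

Sxx = Σx² − (Σx)²/n = 504 − 450.666667 = 53.333333
Sxy = Σxy − (Σx)(Σy)/n = 4151 − 3735.333333 = 415.666667
Syy = Σy² − (Σy)²/n = 34849 − 30960.166667 = 3888.833333
R² = Sxy²/(Sxx·Syy) = (415.666667)²/(53.333333·3888.833333) = 0.833052

0.8331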